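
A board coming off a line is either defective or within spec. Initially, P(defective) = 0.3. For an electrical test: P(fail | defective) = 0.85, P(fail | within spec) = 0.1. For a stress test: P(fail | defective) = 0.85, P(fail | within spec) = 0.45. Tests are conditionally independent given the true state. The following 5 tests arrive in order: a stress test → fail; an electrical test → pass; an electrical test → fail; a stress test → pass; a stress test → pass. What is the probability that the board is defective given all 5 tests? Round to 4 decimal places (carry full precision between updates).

0.0786

After a stress test='fail': P(defective) = 0.85·0.3000 / (0.85·0.3000 + 0.45·0.7000) ≈ 0.4474
After an electrical test='pass': P(defective) = 0.15·0.4474 / (0.15·0.4474 + 0.9·0.5526) ≈ 0.1189
After an electrical test='fail': P(defective) = 0.85·0.1189 / (0.85·0.1189 + 0.1·0.8811) ≈ 0.5342
After a stress test='pass': P(defective) = 0.15·0.5342 / (0.15·0.5342 + 0.55·0.4658) ≈ 0.2383
After a stress test='pass': P(defective) = 0.15·0.2383 / (0.15·0.2383 + 0.55·0.7617) ≈ 0.0786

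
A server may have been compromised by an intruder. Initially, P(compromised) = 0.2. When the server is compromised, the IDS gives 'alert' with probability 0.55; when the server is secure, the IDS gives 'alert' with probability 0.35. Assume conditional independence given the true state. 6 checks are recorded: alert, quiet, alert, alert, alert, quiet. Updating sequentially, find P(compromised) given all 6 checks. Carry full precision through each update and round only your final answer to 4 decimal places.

0.4222

Each posterior becomes the prior for the next update.
After 'alert': P(compromised) = 0.55·0.2000 / (0.55·0.2000 + 0.35·0.8000) ≈ 0.2821
After 'quiet': P(compromised) = 0.45·0.2821 / (0.45·0.2821 + 0.65·0.7179) ≈ 0.2138
After 'alert': P(compromised) = 0.55·0.2138 / (0.55·0.2138 + 0.35·0.7862) ≈ 0.2994
After 'alert': P(compromised) = 0.55·0.2994 / (0.55·0.2994 + 0.35·0.7006) ≈ 0.4018
After 'alert': P(compromised) = 0.55·0.4018 / (0.55·0.4018 + 0.35·0.5982) ≈ 0.5135
After 'quiet': P(compromised) = 0.45·0.5135 / (0.45·0.5135 + 0.65·0.4865) ≈ 0.4222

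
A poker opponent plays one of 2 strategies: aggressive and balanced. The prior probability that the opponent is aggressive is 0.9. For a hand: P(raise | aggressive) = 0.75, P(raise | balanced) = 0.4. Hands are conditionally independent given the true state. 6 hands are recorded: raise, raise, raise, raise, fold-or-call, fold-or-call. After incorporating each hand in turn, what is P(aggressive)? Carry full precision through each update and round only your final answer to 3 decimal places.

After 'raise': P(aggressive) = 0.75·0.9000 / (0.75·0.9000 + 0.4·0.1000) ≈ 0.9441
After 'raise': P(aggressive) = 0.75·0.9441 / (0.75·0.9441 + 0.4·0.0559) ≈ 0.9694
After 'raise': P(aggressive) = 0.75·0.9694 / (0.75·0.9694 + 0.4·0.0306) ≈ 0.9834
After 'raise': P(aggressive) = 0.75·0.9834 / (0.75·0.9834 + 0.4·0.0166) ≈ 0.9911
After 'fold-or-call': P(aggressive) = 0.25·0.9911 / (0.25·0.9911 + 0.6·0.0089) ≈ 0.9789
After 'fold-or-call': P(aggressive) = 0.25·0.9789 / (0.25·0.9789 + 0.6·0.0211) ≈ 0.9508

0.951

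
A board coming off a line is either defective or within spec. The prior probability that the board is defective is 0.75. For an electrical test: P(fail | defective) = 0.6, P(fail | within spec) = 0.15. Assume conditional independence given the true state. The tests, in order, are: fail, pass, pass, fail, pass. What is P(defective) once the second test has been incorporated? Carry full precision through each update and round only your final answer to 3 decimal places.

After 'fail': P(defective) = 0.6·0.7500 / (0.6·0.7500 + 0.15·0.2500) ≈ 0.9231
After 'pass': P(defective) = 0.4·0.9231 / (0.4·0.9231 + 0.85·0.0769) ≈ 0.8496

0.850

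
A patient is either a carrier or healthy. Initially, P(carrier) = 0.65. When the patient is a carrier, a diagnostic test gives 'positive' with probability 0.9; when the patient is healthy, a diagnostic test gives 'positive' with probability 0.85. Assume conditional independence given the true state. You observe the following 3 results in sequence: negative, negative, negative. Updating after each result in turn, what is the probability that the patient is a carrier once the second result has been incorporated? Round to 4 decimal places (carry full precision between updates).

0.4522

Each posterior becomes the prior for the next update.
After 'negative': P(carrier) = 0.1·0.6500 / (0.1·0.6500 + 0.15·0.3500) ≈ 0.5532
After 'negative': P(carrier) = 0.1·0.5532 / (0.1·0.5532 + 0.15·0.4468) ≈ 0.4522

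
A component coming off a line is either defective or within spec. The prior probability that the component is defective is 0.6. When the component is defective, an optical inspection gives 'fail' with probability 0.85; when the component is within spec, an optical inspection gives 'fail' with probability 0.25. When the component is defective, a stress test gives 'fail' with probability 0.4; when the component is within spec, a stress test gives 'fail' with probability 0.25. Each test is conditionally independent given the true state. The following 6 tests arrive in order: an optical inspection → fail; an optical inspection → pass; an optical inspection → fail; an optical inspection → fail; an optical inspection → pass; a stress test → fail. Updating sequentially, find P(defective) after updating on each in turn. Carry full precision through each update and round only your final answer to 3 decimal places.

After an optical inspection='fail': P(defective) = 0.85·0.6000 / (0.85·0.6000 + 0.25·0.4000) ≈ 0.8361
After an optical inspection='pass': P(defective) = 0.15·0.8361 / (0.15·0.8361 + 0.75·0.1639) ≈ 0.5050
After an optical inspection='fail': P(defective) = 0.85·0.5050 / (0.85·0.5050 + 0.25·0.4950) ≈ 0.7762
After an optical inspection='fail': P(defective) = 0.85·0.7762 / (0.85·0.7762 + 0.25·0.2238) ≈ 0.9218
After an optical inspection='pass': P(defective) = 0.15·0.9218 / (0.15·0.9218 + 0.75·0.0782) ≈ 0.7022
After a stress test='fail': P(defective) = 0.4·0.7022 / (0.4·0.7022 + 0.25·0.2978) ≈ 0.7905

0.790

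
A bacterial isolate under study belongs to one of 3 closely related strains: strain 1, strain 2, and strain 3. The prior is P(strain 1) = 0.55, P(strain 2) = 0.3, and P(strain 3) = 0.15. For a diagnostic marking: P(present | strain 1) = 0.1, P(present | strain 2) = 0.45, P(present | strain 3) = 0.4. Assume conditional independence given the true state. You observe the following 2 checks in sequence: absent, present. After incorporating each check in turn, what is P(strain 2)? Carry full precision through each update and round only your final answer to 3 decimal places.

0.465

After 'absent': normaliser = 0.9·0.5500 + 0.55·0.3000 + 0.6·0.1500; P(strain 1) ≈ 0.6600, P(strain 2) ≈ 0.2200, P(strain 3) ≈ 0.1200
After 'present': normaliser = 0.1·0.6600 + 0.45·0.2200 + 0.4·0.1200; P(strain 1) ≈ 0.3099, P(strain 2) ≈ 0.4648, P(strain 3) ≈ 0.2254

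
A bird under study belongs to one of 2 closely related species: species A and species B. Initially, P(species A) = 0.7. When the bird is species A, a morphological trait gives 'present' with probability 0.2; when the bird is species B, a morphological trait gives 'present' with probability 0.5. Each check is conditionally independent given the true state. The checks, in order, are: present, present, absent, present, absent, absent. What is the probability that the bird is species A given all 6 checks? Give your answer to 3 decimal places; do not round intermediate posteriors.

0.380

Each posterior becomes the prior for the next update.
After 'present': P(species A) = 0.2·0.7000 / (0.2·0.7000 + 0.5·0.3000) ≈ 0.4828
After 'present': P(species A) = 0.2·0.4828 / (0.2·0.4828 + 0.5·0.5172) ≈ 0.2718
After 'absent': P(species A) = 0.8·0.2718 / (0.8·0.2718 + 0.5·0.7282) ≈ 0.3740
After 'present': P(species A) = 0.2·0.3740 / (0.2·0.3740 + 0.5·0.6260) ≈ 0.1929
After 'absent': P(species A) = 0.8·0.1929 / (0.8·0.1929 + 0.5·0.8071) ≈ 0.2766
After 'absent': P(species A) = 0.8·0.2766 / (0.8·0.2766 + 0.5·0.7234) ≈ 0.3795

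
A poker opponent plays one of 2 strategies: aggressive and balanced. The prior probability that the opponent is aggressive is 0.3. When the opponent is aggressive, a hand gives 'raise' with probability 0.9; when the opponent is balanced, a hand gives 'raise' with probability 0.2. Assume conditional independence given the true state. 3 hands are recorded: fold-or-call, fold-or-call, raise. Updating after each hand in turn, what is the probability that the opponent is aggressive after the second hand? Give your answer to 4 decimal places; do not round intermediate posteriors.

After 'fold-or-call': P(aggressive) = 0.1·0.3000 / (0.1·0.3000 + 0.8·0.7000) ≈ 0.0508
After 'fold-or-call': P(aggressive) = 0.1·0.0508 / (0.1·0.0508 + 0.8·0.9492) ≈ 0.0067

0.0067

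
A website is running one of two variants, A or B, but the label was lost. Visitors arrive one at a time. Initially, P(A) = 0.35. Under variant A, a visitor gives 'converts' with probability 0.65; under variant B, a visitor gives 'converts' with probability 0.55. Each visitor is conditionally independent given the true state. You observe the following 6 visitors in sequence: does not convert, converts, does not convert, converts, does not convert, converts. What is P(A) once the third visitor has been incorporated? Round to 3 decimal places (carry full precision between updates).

After 'does not convert': P(A) = 0.35·0.3500 / (0.35·0.3500 + 0.45·0.6500) ≈ 0.2952
After 'converts': P(A) = 0.65·0.2952 / (0.65·0.2952 + 0.55·0.7048) ≈ 0.3311
After 'does not convert': P(A) = 0.35·0.3311 / (0.35·0.3311 + 0.45·0.6689) ≈ 0.2780

0.278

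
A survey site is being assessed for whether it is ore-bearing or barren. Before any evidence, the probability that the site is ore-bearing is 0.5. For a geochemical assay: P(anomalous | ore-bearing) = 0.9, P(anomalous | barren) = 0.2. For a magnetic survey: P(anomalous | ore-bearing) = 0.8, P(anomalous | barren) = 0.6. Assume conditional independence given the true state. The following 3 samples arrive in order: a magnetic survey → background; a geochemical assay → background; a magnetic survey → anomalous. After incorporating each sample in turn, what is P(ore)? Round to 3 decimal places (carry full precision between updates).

0.077

After a magnetic survey='background': P(ore) = 0.2·0.5000 / (0.2·0.5000 + 0.4·0.5000) ≈ 0.3333
After a geochemical assay='background': P(ore) = 0.1·0.3333 / (0.1·0.3333 + 0.8·0.6667) ≈ 0.0588
After a magnetic survey='anomalous': P(ore) = 0.8·0.0588 / (0.8·0.0588 + 0.6·0.9412) ≈ 0.0769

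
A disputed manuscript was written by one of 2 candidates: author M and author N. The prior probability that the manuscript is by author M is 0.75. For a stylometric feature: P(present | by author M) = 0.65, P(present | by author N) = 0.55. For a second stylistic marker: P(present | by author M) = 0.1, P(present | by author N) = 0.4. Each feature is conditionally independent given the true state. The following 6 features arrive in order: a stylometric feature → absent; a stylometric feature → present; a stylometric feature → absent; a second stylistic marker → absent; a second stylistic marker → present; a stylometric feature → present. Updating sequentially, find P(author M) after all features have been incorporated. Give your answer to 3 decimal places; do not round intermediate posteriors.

Apply Bayes' rule sequentially, carrying P(author M) forward.
After a stylometric feature='absent': P(author M) = 0.35·0.7500 / (0.35·0.7500 + 0.45·0.2500) ≈ 0.7000
After a stylometric feature='present': P(author M) = 0.65·0.7000 / (0.65·0.7000 + 0.55·0.3000) ≈ 0.7339
After a stylometric feature='absent': P(author M) = 0.35·0.7339 / (0.35·0.7339 + 0.45·0.2661) ≈ 0.6820
After a second stylistic marker='absent': P(author M) = 0.9·0.6820 / (0.9·0.6820 + 0.6·0.3180) ≈ 0.7629
After a second stylistic marker='present': P(author M) = 0.1·0.7629 / (0.1·0.7629 + 0.4·0.2371) ≈ 0.4458
After a stylometric feature='present': P(author M) = 0.65·0.4458 / (0.65·0.4458 + 0.55·0.5542) ≈ 0.4873

0.487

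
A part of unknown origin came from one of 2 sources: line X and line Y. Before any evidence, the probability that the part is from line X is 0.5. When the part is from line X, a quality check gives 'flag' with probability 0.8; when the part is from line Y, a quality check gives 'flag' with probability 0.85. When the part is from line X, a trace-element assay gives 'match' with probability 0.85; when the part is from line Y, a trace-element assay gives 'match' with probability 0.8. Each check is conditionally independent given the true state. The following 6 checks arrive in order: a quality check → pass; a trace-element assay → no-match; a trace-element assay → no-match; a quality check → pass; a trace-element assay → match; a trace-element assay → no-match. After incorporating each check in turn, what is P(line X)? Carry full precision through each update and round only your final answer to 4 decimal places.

Apply Bayes' rule sequentially, carrying P(line X) forward.
After a quality check='pass': P(line X) = 0.2·0.5000 / (0.2·0.5000 + 0.15·0.5000) ≈ 0.5714
After a trace-element assay='no-match': P(line X) = 0.15·0.5714 / (0.15·0.5714 + 0.2·0.4286) ≈ 0.5000
After a trace-element assay='no-match': P(line X) = 0.15·0.5000 / (0.15·0.5000 + 0.2·0.5000) ≈ 0.4286
After a quality check='pass': P(line X) = 0.2·0.4286 / (0.2·0.4286 + 0.15·0.5714) ≈ 0.5000
After a trace-element assay='match': P(line X) = 0.85·0.5000 / (0.85·0.5000 + 0.8·0.5000) ≈ 0.5152
After a trace-element assay='no-match': P(line X) = 0.15·0.5152 / (0.15·0.5152 + 0.2·0.4848) ≈ 0.4435

0.4435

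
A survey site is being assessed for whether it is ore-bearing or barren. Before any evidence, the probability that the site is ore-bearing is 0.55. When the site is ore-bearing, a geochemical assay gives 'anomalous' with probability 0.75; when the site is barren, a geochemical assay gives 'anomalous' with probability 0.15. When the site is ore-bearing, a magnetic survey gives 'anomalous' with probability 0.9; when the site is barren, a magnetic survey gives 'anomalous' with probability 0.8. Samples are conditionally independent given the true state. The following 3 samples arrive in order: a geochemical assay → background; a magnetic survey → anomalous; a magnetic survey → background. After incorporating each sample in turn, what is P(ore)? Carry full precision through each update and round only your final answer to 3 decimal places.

0.168

After a geochemical assay='background': P(ore) = 0.25·0.5500 / (0.25·0.5500 + 0.85·0.4500) ≈ 0.2644
After a magnetic survey='anomalous': P(ore) = 0.9·0.2644 / (0.9·0.2644 + 0.8·0.7356) ≈ 0.2880
After a magnetic survey='background': P(ore) = 0.1·0.2880 / (0.1·0.2880 + 0.2·0.7120) ≈ 0.1682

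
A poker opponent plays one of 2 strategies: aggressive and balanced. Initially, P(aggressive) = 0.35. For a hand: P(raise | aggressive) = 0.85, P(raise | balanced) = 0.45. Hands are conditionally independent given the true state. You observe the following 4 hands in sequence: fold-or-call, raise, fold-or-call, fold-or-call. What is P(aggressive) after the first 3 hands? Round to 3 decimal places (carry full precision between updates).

After 'fold-or-call': P(aggressive) = 0.15·0.3500 / (0.15·0.3500 + 0.55·0.6500) ≈ 0.1280
After 'raise': P(aggressive) = 0.85·0.1280 / (0.85·0.1280 + 0.45·0.8720) ≈ 0.2172
After 'fold-or-call': P(aggressive) = 0.15·0.2172 / (0.15·0.2172 + 0.55·0.7828) ≈ 0.0703

0.070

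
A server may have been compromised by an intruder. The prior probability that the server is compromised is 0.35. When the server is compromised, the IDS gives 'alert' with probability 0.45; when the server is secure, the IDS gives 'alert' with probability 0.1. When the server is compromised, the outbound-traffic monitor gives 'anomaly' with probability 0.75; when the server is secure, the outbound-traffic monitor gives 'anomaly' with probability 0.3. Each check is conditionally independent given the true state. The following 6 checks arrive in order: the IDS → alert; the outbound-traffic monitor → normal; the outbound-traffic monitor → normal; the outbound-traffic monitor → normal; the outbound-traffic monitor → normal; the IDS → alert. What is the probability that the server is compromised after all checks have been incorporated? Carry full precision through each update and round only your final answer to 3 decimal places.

Each posterior becomes the prior for the next update.
After the IDS='alert': P(compromised) = 0.45·0.3500 / (0.45·0.3500 + 0.1·0.6500) ≈ 0.7079
After the outbound-traffic monitor='normal': P(compromised) = 0.25·0.7079 / (0.25·0.7079 + 0.7·0.2921) ≈ 0.4639
After the outbound-traffic monitor='normal': P(compromised) = 0.25·0.4639 / (0.25·0.4639 + 0.7·0.5361) ≈ 0.2361
After the outbound-traffic monitor='normal': P(compromised) = 0.25·0.2361 / (0.25·0.2361 + 0.7·0.7639) ≈ 0.0994
After the outbound-traffic monitor='normal': P(compromised) = 0.25·0.0994 / (0.25·0.0994 + 0.7·0.9006) ≈ 0.0379
After the IDS='alert': P(compromised) = 0.45·0.0379 / (0.45·0.0379 + 0.1·0.9621) ≈ 0.1507

0.151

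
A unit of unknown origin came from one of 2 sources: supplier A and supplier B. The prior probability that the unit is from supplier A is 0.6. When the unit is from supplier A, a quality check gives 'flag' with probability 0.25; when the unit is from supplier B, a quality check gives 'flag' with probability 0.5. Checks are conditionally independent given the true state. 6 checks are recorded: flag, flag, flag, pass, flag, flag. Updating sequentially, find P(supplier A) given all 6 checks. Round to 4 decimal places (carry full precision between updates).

0.0657

After 'flag': P(supplier A) = 0.25·0.6000 / (0.25·0.6000 + 0.5·0.4000) ≈ 0.4286
After 'flag': P(supplier A) = 0.25·0.4286 / (0.25·0.4286 + 0.5·0.5714) ≈ 0.2727
After 'flag': P(supplier A) = 0.25·0.2727 / (0.25·0.2727 + 0.5·0.7273) ≈ 0.1579
After 'pass': P(supplier A) = 0.75·0.1579 / (0.75·0.1579 + 0.5·0.8421) ≈ 0.2195
After 'flag': P(supplier A) = 0.25·0.2195 / (0.25·0.2195 + 0.5·0.7805) ≈ 0.1233
After 'flag': P(supplier A) = 0.25·0.1233 / (0.25·0.1233 + 0.5·0.8767) ≈ 0.0657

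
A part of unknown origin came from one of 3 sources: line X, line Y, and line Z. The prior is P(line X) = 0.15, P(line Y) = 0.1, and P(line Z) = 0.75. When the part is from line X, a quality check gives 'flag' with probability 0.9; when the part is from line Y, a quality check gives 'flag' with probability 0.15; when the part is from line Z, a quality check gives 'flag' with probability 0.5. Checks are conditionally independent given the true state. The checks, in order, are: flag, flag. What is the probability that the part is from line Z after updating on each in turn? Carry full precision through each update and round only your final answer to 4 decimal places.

0.6024

After 'flag': normaliser = 0.9·0.1500 + 0.15·0.1000 + 0.5·0.7500; P(line X) ≈ 0.2571, P(line Y) ≈ 0.0286, P(line Z) ≈ 0.7143
After 'flag': normaliser = 0.9·0.2571 + 0.15·0.0286 + 0.5·0.7143; P(line X) ≈ 0.3904, P(line Y) ≈ 0.0072, P(line Z) ≈ 0.6024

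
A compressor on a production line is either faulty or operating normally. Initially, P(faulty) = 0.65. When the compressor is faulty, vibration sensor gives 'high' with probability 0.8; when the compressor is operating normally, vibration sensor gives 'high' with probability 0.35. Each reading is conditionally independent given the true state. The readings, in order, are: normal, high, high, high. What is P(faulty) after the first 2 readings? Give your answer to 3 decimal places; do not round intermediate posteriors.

0.566

After 'normal': P(faulty) = 0.2·0.6500 / (0.2·0.6500 + 0.65·0.3500) ≈ 0.3636
After 'high': P(faulty) = 0.8·0.3636 / (0.8·0.3636 + 0.35·0.6364) ≈ 0.5664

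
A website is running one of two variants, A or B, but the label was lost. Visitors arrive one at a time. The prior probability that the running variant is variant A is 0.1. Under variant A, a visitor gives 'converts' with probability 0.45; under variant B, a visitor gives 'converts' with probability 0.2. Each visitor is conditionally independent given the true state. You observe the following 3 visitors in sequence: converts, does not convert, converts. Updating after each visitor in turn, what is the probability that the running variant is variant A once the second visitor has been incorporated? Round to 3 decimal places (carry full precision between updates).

0.147

After 'converts': P(A) = 0.45·0.1000 / (0.45·0.1000 + 0.2·0.9000) ≈ 0.2000
After 'does not convert': P(A) = 0.55·0.2000 / (0.55·0.2000 + 0.8·0.8000) ≈ 0.1467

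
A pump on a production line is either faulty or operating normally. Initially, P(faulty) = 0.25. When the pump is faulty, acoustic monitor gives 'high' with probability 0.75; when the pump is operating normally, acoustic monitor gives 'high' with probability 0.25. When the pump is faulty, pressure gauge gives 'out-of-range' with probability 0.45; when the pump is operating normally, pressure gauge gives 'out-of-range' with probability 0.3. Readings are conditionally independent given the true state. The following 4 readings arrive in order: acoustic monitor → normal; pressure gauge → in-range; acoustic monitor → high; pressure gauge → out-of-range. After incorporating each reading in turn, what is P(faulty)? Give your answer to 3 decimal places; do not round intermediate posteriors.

After acoustic monitor='normal': P(faulty) = 0.25·0.2500 / (0.25·0.2500 + 0.75·0.7500) ≈ 0.1000
After pressure gauge='in-range': P(faulty) = 0.55·0.1000 / (0.55·0.1000 + 0.7·0.9000) ≈ 0.0803
After acoustic monitor='high': P(faulty) = 0.75·0.0803 / (0.75·0.0803 + 0.25·0.9197) ≈ 0.2075
After pressure gauge='out-of-range': P(faulty) = 0.45·0.2075 / (0.45·0.2075 + 0.3·0.7925) ≈ 0.2821

0.282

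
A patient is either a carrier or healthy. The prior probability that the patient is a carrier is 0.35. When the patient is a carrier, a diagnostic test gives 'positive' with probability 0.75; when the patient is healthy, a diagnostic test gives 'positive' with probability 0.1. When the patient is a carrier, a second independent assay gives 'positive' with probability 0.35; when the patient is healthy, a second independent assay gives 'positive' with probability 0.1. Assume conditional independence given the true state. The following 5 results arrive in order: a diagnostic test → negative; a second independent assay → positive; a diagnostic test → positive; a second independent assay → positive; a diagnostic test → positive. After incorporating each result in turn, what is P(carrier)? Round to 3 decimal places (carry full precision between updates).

After a diagnostic test='negative': P(carrier) = 0.25·0.3500 / (0.25·0.3500 + 0.9·0.6500) ≈ 0.1301
After a second independent assay='positive': P(carrier) = 0.35·0.1301 / (0.35·0.1301 + 0.1·0.8699) ≈ 0.3436
After a diagnostic test='positive': P(carrier) = 0.75·0.3436 / (0.75·0.3436 + 0.1·0.6564) ≈ 0.7970
After a second independent assay='positive': P(carrier) = 0.35·0.7970 / (0.35·0.7970 + 0.1·0.2030) ≈ 0.9322
After a diagnostic test='positive': P(carrier) = 0.75·0.9322 / (0.75·0.9322 + 0.1·0.0678) ≈ 0.9904

0.990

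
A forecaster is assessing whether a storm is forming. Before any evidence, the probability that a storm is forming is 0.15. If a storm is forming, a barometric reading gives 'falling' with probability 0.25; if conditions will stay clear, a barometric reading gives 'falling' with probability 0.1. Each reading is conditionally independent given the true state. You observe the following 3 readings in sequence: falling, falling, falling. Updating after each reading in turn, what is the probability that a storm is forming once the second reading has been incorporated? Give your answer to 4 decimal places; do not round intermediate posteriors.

Apply Bayes' rule sequentially, carrying P(storm) forward.
After 'falling': P(storm) = 0.25·0.1500 / (0.25·0.1500 + 0.1·0.8500) ≈ 0.3061
After 'falling': P(storm) = 0.25·0.3061 / (0.25·0.3061 + 0.1·0.6939) ≈ 0.5245

0.5245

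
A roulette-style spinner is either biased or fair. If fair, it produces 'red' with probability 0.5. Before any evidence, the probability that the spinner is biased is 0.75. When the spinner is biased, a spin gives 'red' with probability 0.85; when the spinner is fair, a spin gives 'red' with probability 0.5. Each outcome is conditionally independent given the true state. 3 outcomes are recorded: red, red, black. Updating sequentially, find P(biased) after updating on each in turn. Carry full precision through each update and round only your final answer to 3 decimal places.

0.722

Each posterior becomes the prior for the next update.
After 'red': P(biased) = 0.85·0.7500 / (0.85·0.7500 + 0.5·0.2500) ≈ 0.8361
After 'red': P(biased) = 0.85·0.8361 / (0.85·0.8361 + 0.5·0.1639) ≈ 0.8966
After 'black': P(biased) = 0.15·0.8966 / (0.15·0.8966 + 0.5·0.1034) ≈ 0.7223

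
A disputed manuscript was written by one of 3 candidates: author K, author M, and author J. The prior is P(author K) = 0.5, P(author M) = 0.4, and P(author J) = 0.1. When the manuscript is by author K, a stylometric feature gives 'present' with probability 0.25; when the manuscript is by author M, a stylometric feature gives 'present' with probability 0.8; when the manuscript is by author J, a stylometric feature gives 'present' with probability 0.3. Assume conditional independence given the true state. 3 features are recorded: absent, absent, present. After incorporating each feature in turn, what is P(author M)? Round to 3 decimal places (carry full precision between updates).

Apply Bayes' rule sequentially, carrying P(author M) forward.
After 'absent': normaliser = 0.75·0.5000 + 0.2·0.4000 + 0.7·0.1000; P(author K) ≈ 0.7143, P(author M) ≈ 0.1524, P(author J) ≈ 0.1333
After 'absent': normaliser = 0.75·0.7143 + 0.2·0.1524 + 0.7·0.1333; P(author K) ≈ 0.8123, P(author M) ≈ 0.0462, P(author J) ≈ 0.1415
After 'present': normaliser = 0.25·0.8123 + 0.8·0.0462 + 0.3·0.1415; P(author K) ≈ 0.7188, P(author M) ≈ 0.1309, P(author J) ≈ 0.1503

0.131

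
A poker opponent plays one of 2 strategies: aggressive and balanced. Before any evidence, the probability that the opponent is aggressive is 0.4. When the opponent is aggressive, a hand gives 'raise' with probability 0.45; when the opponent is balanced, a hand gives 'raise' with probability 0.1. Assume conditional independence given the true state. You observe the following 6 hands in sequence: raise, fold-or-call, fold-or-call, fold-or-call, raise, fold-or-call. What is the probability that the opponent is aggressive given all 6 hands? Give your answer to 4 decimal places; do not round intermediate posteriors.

Each posterior becomes the prior for the next update.
After 'raise': P(aggressive) = 0.45·0.4000 / (0.45·0.4000 + 0.1·0.6000) ≈ 0.7500
After 'fold-or-call': P(aggressive) = 0.55·0.7500 / (0.55·0.7500 + 0.9·0.2500) ≈ 0.6471
After 'fold-or-call': P(aggressive) = 0.55·0.6471 / (0.55·0.6471 + 0.9·0.3529) ≈ 0.5284
After 'fold-or-call': P(aggressive) = 0.55·0.5284 / (0.55·0.5284 + 0.9·0.4716) ≈ 0.4064
After 'raise': P(aggressive) = 0.45·0.4064 / (0.45·0.4064 + 0.1·0.5936) ≈ 0.7550
After 'fold-or-call': P(aggressive) = 0.55·0.7550 / (0.55·0.7550 + 0.9·0.2450) ≈ 0.6531

0.6531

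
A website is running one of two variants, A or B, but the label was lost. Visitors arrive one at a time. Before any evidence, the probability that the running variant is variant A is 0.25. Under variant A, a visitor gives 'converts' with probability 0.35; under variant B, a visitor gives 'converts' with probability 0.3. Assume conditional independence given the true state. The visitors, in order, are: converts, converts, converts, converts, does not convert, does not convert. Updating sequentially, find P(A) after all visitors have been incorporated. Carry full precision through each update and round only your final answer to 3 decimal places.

0.347

Apply Bayes' rule sequentially, carrying P(A) forward.
After 'converts': P(A) = 0.35·0.2500 / (0.35·0.2500 + 0.3·0.7500) ≈ 0.2800
After 'converts': P(A) = 0.35·0.2800 / (0.35·0.2800 + 0.3·0.7200) ≈ 0.3121
After 'converts': P(A) = 0.35·0.3121 / (0.35·0.3121 + 0.3·0.6879) ≈ 0.3461
After 'converts': P(A) = 0.35·0.3461 / (0.35·0.3461 + 0.3·0.6539) ≈ 0.3818
After 'does not convert': P(A) = 0.65·0.3818 / (0.65·0.3818 + 0.7·0.6182) ≈ 0.3644
After 'does not convert': P(A) = 0.65·0.3644 / (0.65·0.3644 + 0.7·0.6356) ≈ 0.3475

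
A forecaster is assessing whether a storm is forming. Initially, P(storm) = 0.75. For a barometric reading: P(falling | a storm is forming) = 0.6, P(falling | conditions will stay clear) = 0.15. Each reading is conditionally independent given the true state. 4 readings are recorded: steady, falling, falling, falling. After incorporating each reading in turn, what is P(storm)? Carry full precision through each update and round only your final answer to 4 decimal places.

Apply Bayes' rule sequentially, carrying P(storm) forward.
After 'steady': P(storm) = 0.4·0.7500 / (0.4·0.7500 + 0.85·0.2500) ≈ 0.5854
After 'falling': P(storm) = 0.6·0.5854 / (0.6·0.5854 + 0.15·0.4146) ≈ 0.8496
After 'falling': P(storm) = 0.6·0.8496 / (0.6·0.8496 + 0.15·0.1504) ≈ 0.9576
After 'falling': P(storm) = 0.6·0.9576 / (0.6·0.9576 + 0.15·0.0424) ≈ 0.9891

0.9891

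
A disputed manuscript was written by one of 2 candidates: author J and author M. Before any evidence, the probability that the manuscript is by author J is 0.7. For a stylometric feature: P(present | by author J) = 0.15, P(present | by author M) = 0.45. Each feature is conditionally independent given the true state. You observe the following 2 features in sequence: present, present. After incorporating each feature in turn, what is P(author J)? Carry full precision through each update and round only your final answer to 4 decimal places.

0.2059

After 'present': P(author J) = 0.15·0.7000 / (0.15·0.7000 + 0.45·0.3000) ≈ 0.4375
After 'present': P(author J) = 0.15·0.4375 / (0.15·0.4375 + 0.45·0.5625) ≈ 0.2059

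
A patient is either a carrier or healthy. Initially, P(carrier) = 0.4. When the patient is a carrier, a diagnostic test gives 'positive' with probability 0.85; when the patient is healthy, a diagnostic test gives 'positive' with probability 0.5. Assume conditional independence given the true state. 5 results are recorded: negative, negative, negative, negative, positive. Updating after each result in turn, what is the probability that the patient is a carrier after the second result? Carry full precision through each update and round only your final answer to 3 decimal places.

0.057

Apply Bayes' rule sequentially, carrying P(carrier) forward.
After 'negative': P(carrier) = 0.15·0.4000 / (0.15·0.4000 + 0.5·0.6000) ≈ 0.1667
After 'negative': P(carrier) = 0.15·0.1667 / (0.15·0.1667 + 0.5·0.8333) ≈ 0.0566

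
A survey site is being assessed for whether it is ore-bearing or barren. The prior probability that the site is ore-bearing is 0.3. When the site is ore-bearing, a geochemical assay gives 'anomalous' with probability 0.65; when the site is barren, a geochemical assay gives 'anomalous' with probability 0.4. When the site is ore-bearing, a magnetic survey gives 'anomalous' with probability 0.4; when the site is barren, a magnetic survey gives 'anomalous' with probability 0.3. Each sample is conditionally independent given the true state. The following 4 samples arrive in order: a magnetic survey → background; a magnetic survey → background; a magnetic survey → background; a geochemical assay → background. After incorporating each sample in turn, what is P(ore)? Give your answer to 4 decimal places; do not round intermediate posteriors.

0.1360

After a magnetic survey='background': P(ore) = 0.6·0.3000 / (0.6·0.3000 + 0.7·0.7000) ≈ 0.2687
After a magnetic survey='background': P(ore) = 0.6·0.2687 / (0.6·0.2687 + 0.7·0.7313) ≈ 0.2395
After a magnetic survey='background': P(ore) = 0.6·0.2395 / (0.6·0.2395 + 0.7·0.7605) ≈ 0.2125
After a geochemical assay='background': P(ore) = 0.35·0.2125 / (0.35·0.2125 + 0.6·0.7875) ≈ 0.1360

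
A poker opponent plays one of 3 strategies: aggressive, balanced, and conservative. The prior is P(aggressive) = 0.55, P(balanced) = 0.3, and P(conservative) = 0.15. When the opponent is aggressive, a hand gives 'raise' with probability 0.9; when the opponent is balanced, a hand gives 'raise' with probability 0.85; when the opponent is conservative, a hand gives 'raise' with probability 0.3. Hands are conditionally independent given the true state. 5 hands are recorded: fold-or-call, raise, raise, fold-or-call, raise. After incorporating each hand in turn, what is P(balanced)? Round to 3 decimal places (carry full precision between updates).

0.409

After 'fold-or-call': normaliser = 0.1·0.5500 + 0.15·0.3000 + 0.7·0.1500; P(aggressive) ≈ 0.2683, P(balanced) ≈ 0.2195, P(conservative) ≈ 0.5122
After 'raise': normaliser = 0.9·0.2683 + 0.85·0.2195 + 0.3·0.5122; P(aggressive) ≈ 0.4151, P(balanced) ≈ 0.3208, P(conservative) ≈ 0.2642
After 'raise': normaliser = 0.9·0.4151 + 0.85·0.3208 + 0.3·0.2642; P(aggressive) ≈ 0.5150, P(balanced) ≈ 0.3758, P(conservative) ≈ 0.1092
After 'fold-or-call': normaliser = 0.1·0.5150 + 0.15·0.3758 + 0.7·0.1092; P(aggressive) ≈ 0.2794, P(balanced) ≈ 0.3058, P(conservative) ≈ 0.4148
After 'raise': normaliser = 0.9·0.2794 + 0.85·0.3058 + 0.3·0.4148; P(aggressive) ≈ 0.3954, P(balanced) ≈ 0.4088, P(conservative) ≈ 0.1957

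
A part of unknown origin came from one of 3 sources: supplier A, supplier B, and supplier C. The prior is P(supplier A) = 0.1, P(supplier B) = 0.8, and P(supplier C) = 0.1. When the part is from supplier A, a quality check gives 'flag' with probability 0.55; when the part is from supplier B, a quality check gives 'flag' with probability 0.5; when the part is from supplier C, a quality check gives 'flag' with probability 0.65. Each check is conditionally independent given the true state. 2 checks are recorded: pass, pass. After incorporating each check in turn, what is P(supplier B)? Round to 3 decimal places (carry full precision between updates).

After 'pass': normaliser = 0.45·0.1000 + 0.5·0.8000 + 0.35·0.1000; P(supplier A) ≈ 0.0938, P(supplier B) ≈ 0.8333, P(supplier C) ≈ 0.0729
After 'pass': normaliser = 0.45·0.0938 + 0.5·0.8333 + 0.35·0.0729; P(supplier A) ≈ 0.0871, P(supplier B) ≈ 0.8602, P(supplier C) ≈ 0.0527

0.860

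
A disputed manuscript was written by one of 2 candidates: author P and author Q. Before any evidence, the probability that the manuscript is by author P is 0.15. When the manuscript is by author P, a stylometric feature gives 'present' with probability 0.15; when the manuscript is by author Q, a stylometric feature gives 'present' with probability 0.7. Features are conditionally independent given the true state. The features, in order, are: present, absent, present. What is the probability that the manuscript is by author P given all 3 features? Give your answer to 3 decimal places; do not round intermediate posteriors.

After 'present': P(author P) = 0.15·0.1500 / (0.15·0.1500 + 0.7·0.8500) ≈ 0.0364
After 'absent': P(author P) = 0.85·0.0364 / (0.85·0.0364 + 0.3·0.9636) ≈ 0.0968
After 'present': P(author P) = 0.15·0.0968 / (0.15·0.0968 + 0.7·0.9032) ≈ 0.0224

0.022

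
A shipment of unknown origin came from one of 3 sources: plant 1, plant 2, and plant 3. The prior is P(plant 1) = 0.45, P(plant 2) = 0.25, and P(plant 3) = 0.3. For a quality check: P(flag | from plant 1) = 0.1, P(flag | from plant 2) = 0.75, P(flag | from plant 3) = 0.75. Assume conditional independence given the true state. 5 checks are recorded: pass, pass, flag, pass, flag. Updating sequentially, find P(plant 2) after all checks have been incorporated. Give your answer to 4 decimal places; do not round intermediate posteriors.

0.2708

After 'pass': normaliser = 0.9·0.4500 + 0.25·0.2500 + 0.25·0.3000; P(plant 1) ≈ 0.7465, P(plant 2) ≈ 0.1152, P(plant 3) ≈ 0.1382
After 'pass': normaliser = 0.9·0.7465 + 0.25·0.1152 + 0.25·0.1382; P(plant 1) ≈ 0.9138, P(plant 2) ≈ 0.0392, P(plant 3) ≈ 0.0470
After 'flag': normaliser = 0.1·0.9138 + 0.75·0.0392 + 0.75·0.0470; P(plant 1) ≈ 0.5857, P(plant 2) ≈ 0.1883, P(plant 3) ≈ 0.2260
After 'pass': normaliser = 0.9·0.5857 + 0.25·0.1883 + 0.25·0.2260; P(plant 1) ≈ 0.8358, P(plant 2) ≈ 0.0746, P(plant 3) ≈ 0.0896
After 'flag': normaliser = 0.1·0.8358 + 0.75·0.0746 + 0.75·0.0896; P(plant 1) ≈ 0.4043, P(plant 2) ≈ 0.2708, P(plant 3) ≈ 0.3249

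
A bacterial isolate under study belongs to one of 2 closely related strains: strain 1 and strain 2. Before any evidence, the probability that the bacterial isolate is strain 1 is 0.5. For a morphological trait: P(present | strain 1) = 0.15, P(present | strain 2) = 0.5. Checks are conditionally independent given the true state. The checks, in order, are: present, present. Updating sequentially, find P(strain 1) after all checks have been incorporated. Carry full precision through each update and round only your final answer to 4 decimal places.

0.0826

Apply Bayes' rule sequentially, carrying P(strain 1) forward.
After 'present': P(strain 1) = 0.15·0.5000 / (0.15·0.5000 + 0.5·0.5000) ≈ 0.2308
After 'present': P(strain 1) = 0.15·0.2308 / (0.15·0.2308 + 0.5·0.7692) ≈ 0.0826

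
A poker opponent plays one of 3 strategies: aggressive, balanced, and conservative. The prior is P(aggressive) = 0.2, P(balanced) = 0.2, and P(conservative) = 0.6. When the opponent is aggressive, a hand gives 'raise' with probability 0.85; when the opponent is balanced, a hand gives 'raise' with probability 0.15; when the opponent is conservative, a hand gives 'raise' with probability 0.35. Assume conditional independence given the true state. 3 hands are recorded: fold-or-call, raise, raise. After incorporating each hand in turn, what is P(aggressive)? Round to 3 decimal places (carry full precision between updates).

0.296

Each posterior becomes the prior for the next update.
After 'fold-or-call': normaliser = 0.15·0.2000 + 0.85·0.2000 + 0.65·0.6000; P(aggressive) ≈ 0.0508, P(balanced) ≈ 0.2881, P(conservative) ≈ 0.6610
After 'raise': normaliser = 0.85·0.0508 + 0.15·0.2881 + 0.35·0.6610; P(aggressive) ≈ 0.1360, P(balanced) ≈ 0.1360, P(conservative) ≈ 0.7280
After 'raise': normaliser = 0.85·0.1360 + 0.15·0.1360 + 0.35·0.7280; P(aggressive) ≈ 0.2958, P(balanced) ≈ 0.0522, P(conservative) ≈ 0.6520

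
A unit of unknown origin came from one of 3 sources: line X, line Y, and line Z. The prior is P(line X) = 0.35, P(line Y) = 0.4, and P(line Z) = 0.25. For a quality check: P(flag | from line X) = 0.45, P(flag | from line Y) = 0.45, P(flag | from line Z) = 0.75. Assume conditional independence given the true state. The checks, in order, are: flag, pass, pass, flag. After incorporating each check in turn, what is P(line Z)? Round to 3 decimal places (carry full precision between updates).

0.161

Each posterior becomes the prior for the next update.
After 'flag': normaliser = 0.45·0.3500 + 0.45·0.4000 + 0.75·0.2500; P(line X) ≈ 0.3000, P(line Y) ≈ 0.3429, P(line Z) ≈ 0.3571
After 'pass': normaliser = 0.55·0.3000 + 0.55·0.3429 + 0.25·0.3571; P(line X) ≈ 0.3726, P(line Y) ≈ 0.4258, P(line Z) ≈ 0.2016
After 'pass': normaliser = 0.55·0.3726 + 0.55·0.4258 + 0.25·0.2016; P(line X) ≈ 0.4186, P(line Y) ≈ 0.4784, P(line Z) ≈ 0.1030
After 'flag': normaliser = 0.45·0.4186 + 0.45·0.4784 + 0.75·0.1030; P(line X) ≈ 0.3917, P(line Y) ≈ 0.4477, P(line Z) ≈ 0.1606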